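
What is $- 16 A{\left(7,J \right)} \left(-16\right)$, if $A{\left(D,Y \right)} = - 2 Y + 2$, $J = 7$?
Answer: $-3072$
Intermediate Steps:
$A{\left(D,Y \right)} = 2 - 2 Y$
$- 16 A{\left(7,J \right)} \left(-16\right) = - 16 \left(2 - 14\right) \left(-16\right) = \left(-16\right) \left(-12\right) \left(-16\right) = 192 \left(-16\right) = -3072$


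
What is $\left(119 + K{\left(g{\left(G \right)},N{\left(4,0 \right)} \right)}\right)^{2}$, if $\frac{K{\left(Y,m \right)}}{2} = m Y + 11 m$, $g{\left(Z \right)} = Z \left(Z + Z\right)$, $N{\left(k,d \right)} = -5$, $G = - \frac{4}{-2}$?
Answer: $5041$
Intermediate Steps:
$G = 2$ ($G = \left(-4\right) \left(- \frac{1}{2}\right) = 2$)
$g{\left(Z \right)} = 2 Z^{2}$ ($g{\left(Z \right)} = Z 2 Z = 2 Z^{2}$)
$K{\left(Y,m \right)} = 22 m + 2 Y m$ ($K{\left(Y,m \right)} = 2 \left(m Y + 11 m\right) = 2 \left(Y m + 11 m\right) = 2 \left(11 m + Y m\right) = 22 m + 2 Y m$)
$\left(119 + K{\left(g{\left(G \right)},N{\left(4,0 \right)} \right)}\right)^{2} = \left(119 + 2 \left(-5\right) \left(11 + 2 \cdot 2^{2}\right)\right)^{2} = \left(119 + 2 \left(-5\right) \left(11 + 2 \cdot 4\right)\right)^{2} = \left(119 + 2 \left(-5\right) \left(11 + 8\right)\right)^{2} = \left(119 + 2 \left(-5\right) 19\right)^{2} = \left(119 - 190\right)^{2} = \left(-71\right)^{2} = 5041$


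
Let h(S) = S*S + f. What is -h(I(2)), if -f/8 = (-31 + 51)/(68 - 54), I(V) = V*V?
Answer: -32/7 ≈ -4.5714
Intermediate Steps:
I(V) = V²
f = -80/7 (f = -8*(-31 + 51)/(68 - 54) = -160/14 = -8*10/7 = -80/7 ≈ -11.429)
h(S) = -80/7 + S² (h(S) = S*S - 80/7 = S² - 80/7 = -80/7 + S²)
-h(I(2)) = -(-80/7 + (2²)²) = -(-80/7 + 4²) = -(-80/7 + 16) = -1*32/7 = -32/7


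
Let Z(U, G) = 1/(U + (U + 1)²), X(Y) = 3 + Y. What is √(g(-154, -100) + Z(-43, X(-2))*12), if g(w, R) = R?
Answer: 14*I*√1511038/1721 ≈ 9.9996*I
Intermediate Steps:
Z(U, G) = 1/(U + (1 + U)²)
√(g(-154, -100) + Z(-43, X(-2))*12) = √(-100 + 12/(-43 + (1 - 43)²)) = √(-100 + 12/(-43 + (-42)²)) = √(-100 + 12/(-43 + 1764)) = √(-100 + 12/1721) = √(-172088/1721) = 14*I*√1511038/1721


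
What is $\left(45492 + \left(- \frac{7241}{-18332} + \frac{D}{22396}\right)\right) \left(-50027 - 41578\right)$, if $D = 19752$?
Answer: $- \frac{427746747394483755}{102640868} \approx -4.1674 \cdot 10^{9}$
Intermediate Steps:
$\left(45492 + \left(- \frac{7241}{-18332} + \frac{D}{22396}\right)\right) \left(-50027 - 41578\right) = \left(45492 + \left(- \frac{7241}{-18332} + \frac{19752}{22396}\right)\right) \left(-50027 - 41578\right) = \left(45492 + \left(\left(-7241\right) \left(- \frac{1}{18332}\right) + 19752 \cdot \frac{1}{22396}\right)\right) \left(-91605\right) = \left(45492 + \left(\frac{7241}{18332} + \frac{4938}{5599}\right)\right) \left(-91605\right) = \left(45492 + \frac{131065775}{102640868}\right) \left(-91605\right) = \frac{4669469432831}{102640868} \left(-91605\right) = - \frac{427746747394483755}{102640868}$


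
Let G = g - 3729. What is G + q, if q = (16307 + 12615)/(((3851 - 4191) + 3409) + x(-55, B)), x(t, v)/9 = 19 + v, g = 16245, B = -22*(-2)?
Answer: 22768549/1818 ≈ 12524.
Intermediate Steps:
B = 44
x(t, v) = 171 + 9*v (x(t, v) = 9*(19 + v) = 171 + 9*v)
G = 12516 (G = 16245 - 3729 = 12516)
q = 14461/1818 (q = (16307 + 12615)/(((3851 - 4191) + 3409) + (171 + 9*44)) = 28922/((-340 + 3409) + (171 + 396)) = 28922/(3069 + 567) = 28922/3636 = 28922*(1/3636) = 14461/1818 ≈ 7.9543)
G + q = 12516 + 14461/1818 = 22768549/1818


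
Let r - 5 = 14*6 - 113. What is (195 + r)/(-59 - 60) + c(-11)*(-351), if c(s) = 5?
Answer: -209016/119 ≈ -1756.4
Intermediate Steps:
r = -24 (r = 5 + (14*6 - 113) = 5 + (84 - 113) = 5 - 29 = -24)
(195 + r)/(-59 - 60) + c(-11)*(-351) = (195 - 24)/(-59 - 60) + 5*(-351) = 171/(-119) - 1755 = 171*(-1/119) - 1755 = -171/119 - 1755 = -209016/119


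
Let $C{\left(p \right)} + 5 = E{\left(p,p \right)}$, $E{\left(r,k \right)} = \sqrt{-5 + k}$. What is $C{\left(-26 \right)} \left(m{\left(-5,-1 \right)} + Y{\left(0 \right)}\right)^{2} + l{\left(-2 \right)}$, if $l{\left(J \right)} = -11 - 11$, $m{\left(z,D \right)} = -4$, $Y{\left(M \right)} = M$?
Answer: $-102 + 16 i \sqrt{31} \approx -102.0 + 89.084 i$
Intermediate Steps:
$C{\left(p \right)} = -5 + \sqrt{-5 + p}$
$l{\left(J \right)} = -22$ ($l{\left(J \right)} = -11 - 11 = -22$)
$C{\left(-26 \right)} \left(m{\left(-5,-1 \right)} + Y{\left(0 \right)}\right)^{2} + l{\left(-2 \right)} = \left(-5 + \sqrt{-5 - 26}\right) \left(-4 + 0\right)^{2} - 22 = \left(-5 + \sqrt{-31}\right) \left(-4\right)^{2} - 22 = \left(-5 + i \sqrt{31}\right) 16 - 22 = \left(-80 + 16 i \sqrt{31}\right) - 22 = -102 + 16 i \sqrt{31}$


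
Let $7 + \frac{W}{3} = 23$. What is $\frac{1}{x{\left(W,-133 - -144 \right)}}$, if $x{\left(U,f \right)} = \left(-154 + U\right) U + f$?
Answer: $- \frac{1}{5077} \approx -0.00019697$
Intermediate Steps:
$W = 48$ ($W = -21 + 3 \cdot 23 = -21 + 69 = 48$)
$x{\left(U,f \right)} = f + U \left(-154 + U\right)$ ($x{\left(U,f \right)} = U \left(-154 + U\right) + f = f + U \left(-154 + U\right)$)
$\frac{1}{x{\left(W,-133 - -144 \right)}} = \frac{1}{\left(-133 - -144\right) + 48^{2} - 7392} = \frac{1}{\left(-133 + 144\right) + 2304 - 7392} = \frac{1}{11 + 2304 - 7392} = \frac{1}{-5077} = - \frac{1}{5077}$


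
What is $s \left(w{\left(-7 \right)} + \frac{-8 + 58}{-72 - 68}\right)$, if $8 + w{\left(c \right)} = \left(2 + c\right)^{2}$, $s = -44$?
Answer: $- \frac{5126}{7} \approx -732.29$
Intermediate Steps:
$w{\left(c \right)} = -8 + \left(2 + c\right)^{2}$
$s \left(w{\left(-7 \right)} + \frac{-8 + 58}{-72 - 68}\right) = - 44 \left(\left(-8 + \left(2 - 7\right)^{2}\right) + \frac{-8 + 58}{-72 - 68}\right) = - 44 \left(\left(-8 + \left(-5\right)^{2}\right) + \frac{50}{-140}\right) = - 44 \left(\left(-8 + 25\right) + 50 \left(- \frac{1}{140}\right)\right) = - 44 \left(17 - \frac{5}{14}\right) = \left(-44\right) \frac{233}{14} = - \frac{5126}{7}$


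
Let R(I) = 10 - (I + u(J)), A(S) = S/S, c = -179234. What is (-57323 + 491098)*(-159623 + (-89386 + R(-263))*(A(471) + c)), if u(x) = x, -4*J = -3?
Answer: 27712956698364325/4 ≈ 6.9282e+15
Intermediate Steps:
J = ¾ (J = -¼*(-3) = ¾ ≈ 0.75000)
A(S) = 1
R(I) = 37/4 - I (R(I) = 10 - (I + ¾) = 10 - (¾ + I) = 10 + (-¾ - I) = 37/4 - I)
(-57323 + 491098)*(-159623 + (-89386 + R(-263))*(A(471) + c)) = (-57323 + 491098)*(-159623 + (-89386 + (37/4 - 1*(-263)))*(1 - 179234)) = 433775*(-159623 + (-89386 + (37/4 + 263))*(-179233)) = 433775*(-159623 + (-89386 + 1089/4)*(-179233)) = 433775*(-159623 - 356455/4*(-179233)) = 433775*(-159623 + 63888499015/4) = 433775*(63887860523/4) = 27712956698364325/4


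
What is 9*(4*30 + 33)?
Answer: 1377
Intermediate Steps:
9*(4*30 + 33) = 9*(120 + 33) = 9*153 = 1377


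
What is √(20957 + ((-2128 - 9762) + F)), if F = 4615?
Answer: √13682 ≈ 116.97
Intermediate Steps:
√(20957 + ((-2128 - 9762) + F)) = √(20957 + ((-2128 - 9762) + 4615)) = √(20957 + (-11890 + 4615)) = √(20957 - 7275) = √13682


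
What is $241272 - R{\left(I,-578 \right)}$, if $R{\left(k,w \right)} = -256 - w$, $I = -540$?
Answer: $240950$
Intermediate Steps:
$241272 - R{\left(I,-578 \right)} = 241272 - \left(-256 - -578\right) = 241272 - \left(-256 + 578\right) = 241272 - 322 = 240950$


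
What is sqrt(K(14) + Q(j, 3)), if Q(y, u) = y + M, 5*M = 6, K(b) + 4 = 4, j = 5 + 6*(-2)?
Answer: I*sqrt(145)/5 ≈ 2.4083*I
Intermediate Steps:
j = -7 (j = 5 - 12 = -7)
K(b) = 0 (K(b) = -4 + 4 = 0)
M = 6/5 (M = (1/5)*6 = 6/5 ≈ 1.2000)
Q(y, u) = 6/5 + y (Q(y, u) = y + 6/5 = 6/5 + y)
sqrt(K(14) + Q(j, 3)) = sqrt(0 + (6/5 - 7)) = sqrt(0 - 29/5) = sqrt(-29/5) = I*sqrt(145)/5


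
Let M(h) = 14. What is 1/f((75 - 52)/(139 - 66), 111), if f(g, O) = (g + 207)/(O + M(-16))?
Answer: 9125/15134 ≈ 0.60295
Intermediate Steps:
f(g, O) = (207 + g)/(14 + O) (f(g, O) = (g + 207)/(O + 14) = (207 + g)/(14 + O))
1/f((75 - 52)/(139 - 66), 111) = 1/((207 + (75 - 52)/(139 - 66))/(14 + 111)) = 1/((207 + 23/73)/125) = 1/((1/125)*(15134/73)) = 1/(15134/9125) = 9125/15134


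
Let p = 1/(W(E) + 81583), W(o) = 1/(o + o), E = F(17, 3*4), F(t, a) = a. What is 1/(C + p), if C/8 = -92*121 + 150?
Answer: -1957993/172021432984 ≈ -1.1382e-5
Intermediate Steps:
E = 12 (E = 3*4 = 12)
W(o) = 1/(2*o)
C = -87856 (C = 8*(-92*121 + 150) = 8*(-11132 + 150) = 8*(-10982) = -87856)
p = 24/1957993 (p = 1/((1/2)/12 + 81583) = 1/((1/2)*(1/12) + 81583) = 1/(1/24 + 81583) = 1/(1957993/24) = 24/1957993 ≈ 1.2257e-5)
1/(C + p) = 1/(-87856 + 24/1957993) = 1/(-172021432984/1957993) = -1957993/172021432984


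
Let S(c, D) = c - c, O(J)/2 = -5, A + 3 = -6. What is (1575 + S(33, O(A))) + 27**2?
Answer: 2304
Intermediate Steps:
A = -9 (A = -3 - 6 = -9)
O(J) = -10 (O(J) = 2*(-5) = -10)
S(c, D) = 0
(1575 + S(33, O(A))) + 27**2 = (1575 + 0) + 27**2 = 1575 + 729 = 2304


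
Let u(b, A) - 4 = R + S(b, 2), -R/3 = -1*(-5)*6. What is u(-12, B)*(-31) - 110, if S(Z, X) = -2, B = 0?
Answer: 2618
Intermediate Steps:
R = -90 (R = -3*(-1*(-5))*6 = -15*6 = -3*30 = -90)
u(b, A) = -88 (u(b, A) = 4 + (-90 - 2) = 4 - 92 = -88)
u(-12, B)*(-31) - 110 = -88*(-31) - 110 = 2728 - 110 = 2618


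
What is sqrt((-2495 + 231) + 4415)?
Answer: 3*sqrt(239) ≈ 46.379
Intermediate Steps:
sqrt((-2495 + 231) + 4415) = sqrt(-2264 + 4415) = sqrt(2151) = 3*sqrt(239)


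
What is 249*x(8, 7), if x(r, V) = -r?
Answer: -1992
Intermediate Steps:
249*x(8, 7) = 249*(-1*8) = 249*(-8) = -1992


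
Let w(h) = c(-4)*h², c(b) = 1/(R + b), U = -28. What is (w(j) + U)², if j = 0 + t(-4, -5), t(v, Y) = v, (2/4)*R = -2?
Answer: 900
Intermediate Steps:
R = -4 (R = 2*(-2) = -4)
j = -4 (j = 0 - 4 = -4)
c(b) = 1/(-4 + b)
w(h) = -h²/8 (w(h) = h²/(-4 - 4) = h²/(-8) = -h²/8)
(w(j) + U)² = (-⅛*(-4)² - 28)² = (-⅛*16 - 28)² = (-2 - 28)² = (-30)² = 900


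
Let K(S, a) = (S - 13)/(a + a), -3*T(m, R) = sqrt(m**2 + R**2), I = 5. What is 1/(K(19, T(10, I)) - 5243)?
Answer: -655375/3436131044 + 45*sqrt(5)/3436131044 ≈ -0.00019070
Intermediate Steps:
T(m, R) = -sqrt(R**2 + m**2)/3 (T(m, R) = -sqrt(m**2 + R**2)/3 = -sqrt(R**2 + m**2)/3)
K(S, a) = (-13 + S)/(2*a) (K(S, a) = (-13 + S)/((2*a)) = (-13 + S)*(1/(2*a)) = (-13 + S)/(2*a))
1/(K(19, T(10, I)) - 5243) = 1/((-13 + 19)/(2*((-sqrt(5**2 + 10**2)/3))) - 5243) = 1/((1/2)*6/(-sqrt(25 + 100)/3) - 5243) = 1/((1/2)*6/(-5*sqrt(5)/3) - 5243) = 1/((1/2)*(-3*sqrt(5)/25)*6 - 5243) = 1/(-9*sqrt(5)/25 - 5243) = 1/(-5243 - 9*sqrt(5)/25)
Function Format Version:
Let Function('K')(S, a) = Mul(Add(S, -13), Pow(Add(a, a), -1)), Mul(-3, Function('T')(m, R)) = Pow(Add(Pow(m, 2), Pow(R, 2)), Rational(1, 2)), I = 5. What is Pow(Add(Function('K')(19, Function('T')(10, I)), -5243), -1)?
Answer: Add(Rational(-655375, 3436131044), Mul(Rational(45, 3436131044), Pow(5, Rational(1, 2)))) ≈ -0.00019070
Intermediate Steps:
Function('T')(m, R) = Mul(Rational(-1, 3), Pow(Add(Pow(R, 2), Pow(m, 2)), Rational(1, 2))) (Function('T')(m, R) = Mul(Rational(-1, 3), Pow(Add(Pow(m, 2), Pow(R, 2)), Rational(1, 2))) = Mul(Rational(-1, 3), Pow(Add(Pow(R, 2), Pow(m, 2)), Rational(1, 2))))
Function('K')(S, a) = Mul(Rational(1, 2), Pow(a, -1), Add(-13, S)) (Function('K')(S, a) = Mul(Add(-13, S), Pow(Mul(2, a), -1)) = Mul(Add(-13, S), Mul(Rational(1, 2), Pow(a, -1))) = Mul(Rational(1, 2), Pow(a, -1), Add(-13, S)))
Pow(Add(Function('K')(19, Function('T')(10, I)), -5243), -1) = Pow(Add(Mul(Rational(1, 2), Pow(Mul(Rational(-1, 3), Pow(Add(Pow(5, 2), Pow(10, 2)), Rational(1, 2))), -1), Add(-13, 19)), -5243), -1) = Pow(Add(Mul(Rational(1, 2), Pow(Mul(Rational(-1, 3), Pow(Add(25, 100), Rational(1, 2))), -1), 6), -5243), -1) = Pow(Add(Mul(Rational(1, 2), Pow(Mul(Rational(-1, 3), Pow(125, Rational(1, 2))), -1), 6), -5243), -1) = Pow(Add(Mul(Rational(1, 2), Pow(Mul(Rational(-1, 3), Mul(5, Pow(5, Rational(1, 2)))), -1), 6), -5243), -1) = Pow(Add(Mul(Rational(1, 2), Pow(Mul(Rational(-5, 3), Pow(5, Rational(1, 2))), -1), 6), -5243), -1) = Pow(Add(Mul(Rational(1, 2), Mul(Rational(-3, 25), Pow(5, Rational(1, 2))), 6), -5243), -1) = Pow(Add(Mul(Rational(-9, 25), Pow(5, Rational(1, 2))), -5243), -1) = Pow(Add(-5243, Mul(Rational(-9, 25), Pow(5, Rational(1, 2)))), -1)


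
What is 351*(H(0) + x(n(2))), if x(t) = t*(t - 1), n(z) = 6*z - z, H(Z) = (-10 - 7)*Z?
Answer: 31590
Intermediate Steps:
H(Z) = -17*Z
n(z) = 5*z
x(t) = t*(-1 + t)
351*(H(0) + x(n(2))) = 351*(-17*0 + (5*2)*(-1 + 5*2)) = 351*(0 + 10*(-1 + 10)) = 351*(0 + 10*9) = 351*(0 + 90) = 351*90 = 31590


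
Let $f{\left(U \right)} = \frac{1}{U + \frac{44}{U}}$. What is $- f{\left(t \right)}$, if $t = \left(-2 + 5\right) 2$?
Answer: $- \frac{3}{40} \approx -0.075$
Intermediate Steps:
$t = 6$ ($t = 3 \cdot 2 = 6$)
$- f{\left(t \right)} = - \frac{6}{44 + 6^{2}} = - \frac{6}{44 + 36} = - \frac{6}{80} = \left(-1\right) \frac{3}{40} = - \frac{3}{40}$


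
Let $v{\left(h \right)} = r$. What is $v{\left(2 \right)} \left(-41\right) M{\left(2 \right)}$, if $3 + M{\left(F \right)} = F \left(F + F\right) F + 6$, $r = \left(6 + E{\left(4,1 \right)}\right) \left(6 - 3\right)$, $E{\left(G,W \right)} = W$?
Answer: $-16359$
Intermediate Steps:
$r = 21$ ($r = \left(6 + 1\right) \left(6 - 3\right) = 7 \cdot 3 = 21$)
$M{\left(F \right)} = 3 + 2 F^{3}$ ($M{\left(F \right)} = -3 + \left(F \left(F + F\right) F + 6\right) = -3 + \left(F 2 F F + 6\right) = -3 + \left(2 F^{2} F + 6\right) = -3 + \left(2 F^{3} + 6\right) = -3 + \left(6 + 2 F^{3}\right) = 3 + 2 F^{3}$)
$v{\left(h \right)} = 21$
$v{\left(2 \right)} \left(-41\right) M{\left(2 \right)} = 21 \left(-41\right) \left(3 + 2 \cdot 2^{3}\right) = - 861 \left(3 + 2 \cdot 8\right) = - 861 \left(3 + 16\right) = \left(-861\right) 19 = -16359$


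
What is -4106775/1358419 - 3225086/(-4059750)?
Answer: -361513579624/162201221625 ≈ -2.2288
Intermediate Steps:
-4106775/1358419 - 3225086/(-4059750) = -4106775*1/1358419 - 3225086*(-1/4059750) = -241575/79907 + 1612543/2029875 = -361513579624/162201221625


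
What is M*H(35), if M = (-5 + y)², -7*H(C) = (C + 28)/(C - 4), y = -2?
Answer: -441/31 ≈ -14.226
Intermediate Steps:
H(C) = -(28 + C)/(7*(-4 + C)) (H(C) = -(C + 28)/(7*(C - 4)) = -(28 + C)/(7*(-4 + C)))
M = 49 (M = (-5 - 2)² = (-7)² = 49)
M*H(35) = 49*((-28 - 1*35)/(7*(-4 + 35))) = 49*((⅐)*(-28 - 35)/31) = 49*((⅐)*(1/31)*(-63)) = 49*(-9/31) = -441/31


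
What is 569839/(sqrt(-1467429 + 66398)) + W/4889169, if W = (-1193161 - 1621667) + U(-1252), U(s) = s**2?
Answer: -1247324/4889169 - 569839*I*sqrt(1401031)/1401031 ≈ -0.25512 - 481.42*I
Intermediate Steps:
W = -1247324 (W = (-1193161 - 1621667) + (-1252)**2 = -2814828 + 1567504 = -1247324)
569839/(sqrt(-1467429 + 66398)) + W/4889169 = 569839/(sqrt(-1467429 + 66398)) - 1247324/4889169 = 569839/(sqrt(-1401031)) - 1247324*1/4889169 = 569839/((I*sqrt(1401031))) - 1247324/4889169 = 569839*(-I*sqrt(1401031)/1401031) - 1247324/4889169 = -569839*I*sqrt(1401031)/1401031 - 1247324/4889169 = -1247324/4889169 - 569839*I*sqrt(1401031)/1401031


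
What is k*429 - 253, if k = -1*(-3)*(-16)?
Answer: -20845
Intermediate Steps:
k = -48 (k = 3*(-16) = -48)
k*429 - 253 = -48*429 - 253 = -20592 - 253 = -20845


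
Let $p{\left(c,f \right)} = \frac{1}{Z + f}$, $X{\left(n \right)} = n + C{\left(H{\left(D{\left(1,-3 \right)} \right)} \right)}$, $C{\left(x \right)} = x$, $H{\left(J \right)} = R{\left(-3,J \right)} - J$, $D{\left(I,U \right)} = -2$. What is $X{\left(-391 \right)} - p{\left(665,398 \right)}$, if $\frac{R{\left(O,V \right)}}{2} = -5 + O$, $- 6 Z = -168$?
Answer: $- \frac{172531}{426} \approx -405.0$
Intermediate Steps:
$Z = 28$ ($Z = \left(- \frac{1}{6}\right) \left(-168\right) = 28$)
$R{\left(O,V \right)} = -10 + 2 O$ ($R{\left(O,V \right)} = 2 \left(-5 + O\right) = -10 + 2 O$)
$H{\left(J \right)} = -16 - J$ ($H{\left(J \right)} = \left(-10 + 2 \left(-3\right)\right) - J = \left(-10 - 6\right) - J = -16 - J$)
$X{\left(n \right)} = -14 + n$ ($X{\left(n \right)} = n - 14 = -14 + n$)
$p{\left(c,f \right)} = \frac{1}{28 + f}$
$X{\left(-391 \right)} - p{\left(665,398 \right)} = \left(-14 - 391\right) - \frac{1}{28 + 398} = -405 - \frac{1}{426} = - \frac{172531}{426}$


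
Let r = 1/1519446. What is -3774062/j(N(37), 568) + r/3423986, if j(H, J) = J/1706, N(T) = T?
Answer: -4187119161958562019883/369381890054676 ≈ -1.1335e+7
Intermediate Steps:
j(H, J) = J/1706 (j(H, J) = J*(1/1706) = J/1706)
r = 1/1519446 ≈ 6.5813e-7
-3774062/j(N(37), 568) + r/3423986 = -3774062/((1/1706)*568) + (1/1519446)/3423986 = -3774062/284/853 + (1/1519446)*(1/3423986) = -3774062*853/284 + 1/5202561831756 = -1609637443/142 + 1/5202561831756 = -4187119161958562019883/369381890054676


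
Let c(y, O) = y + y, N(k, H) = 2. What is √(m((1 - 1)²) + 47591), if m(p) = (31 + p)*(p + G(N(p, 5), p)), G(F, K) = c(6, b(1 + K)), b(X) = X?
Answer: √47963 ≈ 219.00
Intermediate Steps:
c(y, O) = 2*y
G(F, K) = 12 (G(F, K) = 2*6 = 12)
m(p) = (12 + p)*(31 + p) (m(p) = (31 + p)*(p + 12) = (31 + p)*(12 + p) = (12 + p)*(31 + p))
√(m((1 - 1)²) + 47591) = √((372 + ((1 - 1)²)² + 43*(1 - 1)²) + 47591) = √((372 + (0²)² + 43*0²) + 47591) = √((372 + 0² + 43*0) + 47591) = √((372 + 0 + 0) + 47591) = √(372 + 47591) = √47963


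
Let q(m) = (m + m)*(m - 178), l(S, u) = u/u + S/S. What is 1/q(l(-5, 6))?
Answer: -1/704 ≈ -0.0014205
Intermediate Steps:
l(S, u) = 2 (l(S, u) = 1 + 1 = 2)
q(m) = 2*m*(-178 + m) (q(m) = (2*m)*(-178 + m) = 2*m*(-178 + m))
1/q(l(-5, 6)) = 1/(2*2*(-178 + 2)) = 1/(2*2*(-176)) = 1/(-704) = -1/704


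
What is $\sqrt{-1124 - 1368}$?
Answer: $2 i \sqrt{623} \approx 49.92 i$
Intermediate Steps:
$\sqrt{-1124 - 1368} = \sqrt{-2492} = 2 i \sqrt{623}$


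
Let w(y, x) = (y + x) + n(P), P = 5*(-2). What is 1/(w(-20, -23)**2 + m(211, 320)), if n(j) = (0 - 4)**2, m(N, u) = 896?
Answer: 1/1625 ≈ 0.00061538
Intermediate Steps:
P = -10
n(j) = 16 (n(j) = (-4)**2 = 16)
w(y, x) = 16 + x + y (w(y, x) = (y + x) + 16 = (x + y) + 16 = 16 + x + y)
1/(w(-20, -23)**2 + m(211, 320)) = 1/((16 - 23 - 20)**2 + 896) = 1/((-27)**2 + 896) = 1/(729 + 896) = 1/1625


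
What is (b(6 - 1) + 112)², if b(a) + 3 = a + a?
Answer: 14161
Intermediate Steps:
b(a) = -3 + 2*a (b(a) = -3 + (a + a) = -3 + 2*a)
(b(6 - 1) + 112)² = ((-3 + 2*(6 - 1)) + 112)² = ((-3 + 2*5) + 112)² = ((-3 + 10) + 112)² = (7 + 112)² = 119² = 14161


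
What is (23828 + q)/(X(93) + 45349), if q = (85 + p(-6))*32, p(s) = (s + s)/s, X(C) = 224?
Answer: 26612/45573 ≈ 0.58394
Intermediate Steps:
p(s) = 2 (p(s) = (2*s)/s = 2)
q = 2784 (q = (85 + 2)*32 = 87*32 = 2784)
(23828 + q)/(X(93) + 45349) = (23828 + 2784)/(224 + 45349) = 26612/45573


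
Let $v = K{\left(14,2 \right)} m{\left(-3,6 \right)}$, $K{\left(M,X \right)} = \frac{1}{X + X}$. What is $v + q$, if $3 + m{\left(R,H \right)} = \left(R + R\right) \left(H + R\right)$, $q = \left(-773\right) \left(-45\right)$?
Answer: $\frac{139119}{4} \approx 34780.0$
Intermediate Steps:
$K{\left(M,X \right)} = \frac{1}{2 X}$
$q = 34785$
$m{\left(R,H \right)} = -3 + 2 R \left(H + R\right)$ ($m{\left(R,H \right)} = -3 + \left(R + R\right) \left(H + R\right) = -3 + 2 R \left(H + R\right)$)
$v = - \frac{21}{4}$ ($v = \frac{1}{2 \cdot 2} \left(-3 + 2 \left(-3\right)^{2} + 2 \cdot 6 \left(-3\right)\right) = \frac{1}{2} \cdot \frac{1}{2} \left(-3 + 2 \cdot 9 - 36\right) = \frac{-3 + 18 - 36}{4} = \frac{1}{4} \left(-21\right) = - \frac{21}{4} \approx -5.25$)
$v + q = - \frac{21}{4} + 34785 = \frac{139119}{4}$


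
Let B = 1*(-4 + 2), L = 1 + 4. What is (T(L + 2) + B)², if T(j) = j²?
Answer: 2209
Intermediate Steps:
L = 5
B = -2 (B = 1*(-2) = -2)
(T(L + 2) + B)² = ((5 + 2)² - 2)² = (7² - 2)² = (49 - 2)² = 47² = 2209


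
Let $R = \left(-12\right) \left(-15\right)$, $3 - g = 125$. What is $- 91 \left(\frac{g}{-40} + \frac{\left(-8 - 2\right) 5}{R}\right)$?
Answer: $- \frac{45409}{180} \approx -252.27$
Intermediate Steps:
$g = -122$ ($g = 3 - 125 = -122$)
$R = 180$
$- 91 \left(\frac{g}{-40} + \frac{\left(-8 - 2\right) 5}{R}\right) = - 91 \left(- \frac{122}{-40} + \frac{\left(-8 - 2\right) 5}{180}\right) = - 91 \left(\left(-122\right) \left(- \frac{1}{40}\right) + \left(-10\right) 5 \cdot \frac{1}{180}\right) = - 91 \left(\frac{61}{20} - \frac{5}{18}\right) = \left(-91\right) \frac{499}{180} = - \frac{45409}{180}$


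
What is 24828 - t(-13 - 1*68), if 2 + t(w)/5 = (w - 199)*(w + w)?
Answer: -201962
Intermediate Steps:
t(w) = -10 + 10*w*(-199 + w) (t(w) = -10 + 5*((w - 199)*(w + w)) = -10 + 5*((-199 + w)*(2*w)) = -10 + 5*(2*w*(-199 + w)) = -10 + 10*w*(-199 + w))
24828 - t(-13 - 1*68) = 24828 - (-10 - 1990*(-13 - 1*68) + 10*(-13 - 1*68)²) = 24828 - (-10 - 1990*(-13 - 68) + 10*(-13 - 68)²) = 24828 - (-10 - 1990*(-81) + 10*(-81)²) = 24828 - (-10 + 161190 + 10*6561) = 24828 - (-10 + 161190 + 65610) = 24828 - 1*226790 = 24828 - 226790 = -201962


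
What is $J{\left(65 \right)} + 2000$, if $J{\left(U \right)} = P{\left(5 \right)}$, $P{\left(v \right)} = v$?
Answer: $2005$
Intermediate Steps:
$J{\left(U \right)} = 5$
$J{\left(65 \right)} + 2000 = 5 + 2000 = 2005$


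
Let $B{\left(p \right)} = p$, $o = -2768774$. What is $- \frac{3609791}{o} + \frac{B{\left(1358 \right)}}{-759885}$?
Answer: $\frac{391323719849}{300564261570} \approx 1.302$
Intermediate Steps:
$- \frac{3609791}{o} + \frac{B{\left(1358 \right)}}{-759885} = - \frac{3609791}{-2768774} + \frac{1358}{-759885} = \left(-3609791\right) \left(- \frac{1}{2768774}\right) + 1358 \left(- \frac{1}{759885}\right) = \frac{3609791}{2768774} - \frac{194}{108555} = \frac{391323719849}{300564261570}$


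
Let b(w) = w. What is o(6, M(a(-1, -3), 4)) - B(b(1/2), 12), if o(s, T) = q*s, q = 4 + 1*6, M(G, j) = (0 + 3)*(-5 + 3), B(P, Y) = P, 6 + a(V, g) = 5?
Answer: 119/2 ≈ 59.500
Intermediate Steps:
a(V, g) = -1 (a(V, g) = -6 + 5 = -1)
M(G, j) = -6 (M(G, j) = 3*(-2) = -6)
q = 10 (q = 4 + 6 = 10)
o(s, T) = 10*s
o(6, M(a(-1, -3), 4)) - B(b(1/2), 12) = 10*6 - 1/2 = 60 - 1*½ = 60 - ½ = 119/2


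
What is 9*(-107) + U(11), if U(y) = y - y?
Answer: -963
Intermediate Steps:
U(y) = 0
9*(-107) + U(11) = 9*(-107) + 0 = -963 + 0 = -963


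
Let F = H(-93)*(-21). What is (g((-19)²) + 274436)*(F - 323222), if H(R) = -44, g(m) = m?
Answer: -88566523506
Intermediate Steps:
F = 924 (F = -44*(-21) = 924)
(g((-19)²) + 274436)*(F - 323222) = ((-19)² + 274436)*(924 - 323222) = (361 + 274436)*(-322298) = 274797*(-322298) = -88566523506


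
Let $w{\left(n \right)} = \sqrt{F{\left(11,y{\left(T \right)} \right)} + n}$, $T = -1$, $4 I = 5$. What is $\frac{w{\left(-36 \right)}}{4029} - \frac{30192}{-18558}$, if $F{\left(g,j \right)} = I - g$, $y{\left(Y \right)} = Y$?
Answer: $\frac{5032}{3093} + \frac{i \sqrt{183}}{8058} \approx 1.6269 + 0.0016788 i$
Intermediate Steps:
$I = \frac{5}{4}$ ($I = \frac{1}{4} \cdot 5 = \frac{5}{4} \approx 1.25$)
$F{\left(g,j \right)} = \frac{5}{4} - g$
$w{\left(n \right)} = \sqrt{- \frac{39}{4} + n}$ ($w{\left(n \right)} = \sqrt{\left(\frac{5}{4} - 11\right) + n} = \sqrt{- \frac{39}{4} + n}$)
$\frac{w{\left(-36 \right)}}{4029} - \frac{30192}{-18558} = \frac{\frac{1}{2} \sqrt{-39 + 4 \left(-36\right)}}{4029} - \frac{30192}{-18558} = \frac{\sqrt{-39 - 144}}{2} \cdot \frac{1}{4029} - - \frac{5032}{3093} = \frac{\sqrt{-183}}{2} \cdot \frac{1}{4029} + \frac{5032}{3093} = \frac{i \sqrt{183}}{2} \cdot \frac{1}{4029} + \frac{5032}{3093} = \frac{i \sqrt{183}}{8058} + \frac{5032}{3093} = \frac{5032}{3093} + \frac{i \sqrt{183}}{8058}$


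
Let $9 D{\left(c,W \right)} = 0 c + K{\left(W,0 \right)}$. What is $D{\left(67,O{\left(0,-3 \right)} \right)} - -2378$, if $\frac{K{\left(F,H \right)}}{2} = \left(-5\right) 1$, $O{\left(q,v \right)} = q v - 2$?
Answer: $\frac{21392}{9} \approx 2376.9$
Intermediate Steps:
$O{\left(q,v \right)} = -2 + q v$
$K{\left(F,H \right)} = -10$ ($K{\left(F,H \right)} = 2 \left(\left(-5\right) 1\right) = 2 \left(-5\right) = -10$)
$D{\left(c,W \right)} = - \frac{10}{9}$ ($D{\left(c,W \right)} = \frac{0 c - 10}{9} = \frac{0 - 10}{9} = \frac{1}{9} \left(-10\right) = - \frac{10}{9}$)
$D{\left(67,O{\left(0,-3 \right)} \right)} - -2378 = - \frac{10}{9} - -2378 = - \frac{10}{9} + 2378 = \frac{21392}{9}$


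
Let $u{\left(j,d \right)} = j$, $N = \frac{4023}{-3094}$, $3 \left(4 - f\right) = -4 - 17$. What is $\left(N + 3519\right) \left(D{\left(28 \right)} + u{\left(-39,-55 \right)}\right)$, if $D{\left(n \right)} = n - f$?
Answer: $- \frac{119721393}{1547} \approx -77389.0$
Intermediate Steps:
$f = 11$ ($f = 4 - \frac{-4 - 17}{3} = 4 - -7 = 4 + 7 = 11$)
$N = - \frac{4023}{3094}$ ($N = 4023 \left(- \frac{1}{3094}\right) = - \frac{4023}{3094} \approx -1.3003$)
$D{\left(n \right)} = -11 + n$ ($D{\left(n \right)} = n - 11 = -11 + n$)
$\left(N + 3519\right) \left(D{\left(28 \right)} + u{\left(-39,-55 \right)}\right) = \left(- \frac{4023}{3094} + 3519\right) \left(\left(-11 + 28\right) - 39\right) = \frac{10883763 \left(17 - 39\right)}{3094} = \frac{10883763}{3094} \left(-22\right) = - \frac{119721393}{1547}$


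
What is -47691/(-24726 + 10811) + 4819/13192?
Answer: 696196057/183566680 ≈ 3.7926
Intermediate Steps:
-47691/(-24726 + 10811) + 4819/13192 = -47691/(-13915) + 4819*(1/13192) = -47691*(-1/13915) + 4819/13192 = 47691/13915 + 4819/13192 = 696196057/183566680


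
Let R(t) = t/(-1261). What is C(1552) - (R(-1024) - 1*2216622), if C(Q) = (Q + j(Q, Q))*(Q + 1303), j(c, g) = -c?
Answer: 2795159318/1261 ≈ 2.2166e+6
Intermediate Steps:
R(t) = -t/1261 (R(t) = t*(-1/1261) = -t/1261)
C(Q) = 0 (C(Q) = (Q - Q)*(Q + 1303) = 0*(1303 + Q) = 0)
C(1552) - (R(-1024) - 1*2216622) = 0 - (-1/1261*(-1024) - 1*2216622) = 0 - (1024/1261 - 2216622) = 0 - 1*(-2795159318/1261) = 0 + 2795159318/1261 = 2795159318/1261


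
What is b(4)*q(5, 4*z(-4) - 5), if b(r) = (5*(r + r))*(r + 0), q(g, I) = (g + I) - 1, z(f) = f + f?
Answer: -5280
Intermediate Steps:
z(f) = 2*f
q(g, I) = -1 + I + g (q(g, I) = (I + g) - 1 = -1 + I + g)
b(r) = 10*r**2 (b(r) = (5*(2*r))*r = (10*r)*r = 10*r**2)
b(4)*q(5, 4*z(-4) - 5) = (10*4**2)*(-1 + (4*(2*(-4)) - 5) + 5) = (10*16)*(-1 + (4*(-8) - 5) + 5) = 160*(-1 + (-32 - 5) + 5) = 160*(-1 - 37 + 5) = 160*(-33) = -5280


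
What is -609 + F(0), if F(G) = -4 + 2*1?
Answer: -611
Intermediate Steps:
F(G) = -2 (F(G) = -4 + 2 = -2)
-609 + F(0) = -609 - 2 = -611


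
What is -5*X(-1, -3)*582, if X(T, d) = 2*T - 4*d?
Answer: -29100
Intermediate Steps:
X(T, d) = -4*d + 2*T
-5*X(-1, -3)*582 = -5*(-4*(-3) + 2*(-1))*582 = -5*(12 - 2)*582 = -5*10*582 = -50*582 = -29100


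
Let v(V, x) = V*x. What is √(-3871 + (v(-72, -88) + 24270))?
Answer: √26735 ≈ 163.51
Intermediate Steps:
√(-3871 + (v(-72, -88) + 24270)) = √(-3871 + (-72*(-88) + 24270)) = √(-3871 + (6336 + 24270)) = √(-3871 + 30606) = √26735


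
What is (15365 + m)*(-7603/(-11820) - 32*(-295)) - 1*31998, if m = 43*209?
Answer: 679255643374/2955 ≈ 2.2987e+8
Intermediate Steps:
m = 8987
(15365 + m)*(-7603/(-11820) - 32*(-295)) - 1*31998 = (15365 + 8987)*(-7603/(-11820) - 32*(-295)) - 1*31998 = 24352*(-7603*(-1/11820) + 9440) - 31998 = 24352*(7603/11820 + 9440) - 31998 = 24352*(111588403/11820) - 31998 = 679350197464/2955 - 31998 = 679255643374/2955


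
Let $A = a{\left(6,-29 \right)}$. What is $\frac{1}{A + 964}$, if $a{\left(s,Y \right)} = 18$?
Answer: $\frac{1}{982} \approx 0.0010183$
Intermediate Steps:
$A = 18$
$\frac{1}{A + 964} = \frac{1}{18 + 964} = \frac{1}{982}$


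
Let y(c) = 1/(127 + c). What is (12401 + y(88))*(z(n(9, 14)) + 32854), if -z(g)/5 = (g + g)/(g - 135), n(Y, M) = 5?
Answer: 1138759517112/2795 ≈ 4.0743e+8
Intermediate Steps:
z(g) = -10*g/(-135 + g) (z(g) = -5*(g + g)/(g - 135) = -5*2*g/(-135 + g) = -10*g/(-135 + g))
(12401 + y(88))*(z(n(9, 14)) + 32854) = (12401 + 1/(127 + 88))*(-10*5/(-135 + 5) + 32854) = (12401 + 1/215)*(-10*5/(-130) + 32854) = (12401 + 1/215)*(-10*5*(-1/130) + 32854) = 2666216*(5/13 + 32854)/215 = (2666216/215)*(427107/13) = 1138759517112/2795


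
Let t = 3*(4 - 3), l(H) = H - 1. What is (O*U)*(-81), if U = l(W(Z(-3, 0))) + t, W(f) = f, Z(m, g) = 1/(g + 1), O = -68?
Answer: 16524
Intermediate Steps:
Z(m, g) = 1/(1 + g)
l(H) = -1 + H
t = 3 (t = 3*1 = 3)
U = 3 (U = (-1 + 1/(1 + 0)) + 3 = (-1 + 1/1) + 3 = (-1 + 1) + 3 = 0 + 3 = 3)
(O*U)*(-81) = -68*3*(-81) = -204*(-81) = 16524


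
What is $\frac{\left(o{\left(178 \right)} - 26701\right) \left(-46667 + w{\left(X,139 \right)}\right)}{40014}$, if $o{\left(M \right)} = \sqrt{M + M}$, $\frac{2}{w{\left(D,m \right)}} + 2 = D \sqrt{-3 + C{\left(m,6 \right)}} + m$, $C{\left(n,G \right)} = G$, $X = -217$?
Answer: $\frac{38159830540610}{1225408743} - \frac{2858307220 \sqrt{89}}{1225408743} - \frac{217 \sqrt{267}}{1225408743} + \frac{5794117 \sqrt{3}}{2450817486} \approx 31119.0$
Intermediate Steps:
$w{\left(D,m \right)} = \frac{2}{-2 + m + D \sqrt{3}}$ ($w{\left(D,m \right)} = \frac{2}{-2 + \left(D \sqrt{-3 + 6} + m\right)} = \frac{2}{-2 + \left(D \sqrt{3} + m\right)} = \frac{2}{-2 + \left(m + D \sqrt{3}\right)} = \frac{2}{-2 + m + D \sqrt{3}}$)
$o{\left(M \right)} = \sqrt{2} \sqrt{M}$ ($o{\left(M \right)} = \sqrt{2 M} = \sqrt{2} \sqrt{M}$)
$\frac{\left(o{\left(178 \right)} - 26701\right) \left(-46667 + w{\left(X,139 \right)}\right)}{40014} = \frac{\left(\sqrt{2} \sqrt{178} - 26701\right) \left(-46667 + \frac{2}{-2 + 139 - 217 \sqrt{3}}\right)}{40014} = \left(2 \sqrt{89} - 26701\right) \left(-46667 + \frac{2}{137 - 217 \sqrt{3}}\right) \frac{1}{40014} = \left(-26701 + 2 \sqrt{89}\right) \left(-46667 + \frac{2}{137 - 217 \sqrt{3}}\right) \frac{1}{40014} = \left(-46667 + \frac{2}{137 - 217 \sqrt{3}}\right) \left(-26701 + 2 \sqrt{89}\right) \frac{1}{40014} = \frac{\left(-46667 + \frac{2}{137 - 217 \sqrt{3}}\right) \left(-26701 + 2 \sqrt{89}\right)}{40014}$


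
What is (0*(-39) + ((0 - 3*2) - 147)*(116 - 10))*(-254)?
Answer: 4119372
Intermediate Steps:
(0*(-39) + ((0 - 3*2) - 147)*(116 - 10))*(-254) = (0 + ((0 - 6) - 147)*106)*(-254) = (0 + (-6 - 147)*106)*(-254) = (0 - 153*106)*(-254) = (0 - 16218)*(-254) = -16218*(-254) = 4119372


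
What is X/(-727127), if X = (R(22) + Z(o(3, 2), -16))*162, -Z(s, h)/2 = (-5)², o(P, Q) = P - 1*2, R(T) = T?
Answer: 4536/727127 ≈ 0.0062383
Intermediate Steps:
o(P, Q) = -2 + P (o(P, Q) = P - 2 = -2 + P)
Z(s, h) = -50 (Z(s, h) = -2*(-5)² = -2*25 = -50)
X = -4536 (X = (22 - 50)*162 = -28*162 = -4536)
X/(-727127) = -4536/(-727127) = -4536*(-1/727127) = 4536/727127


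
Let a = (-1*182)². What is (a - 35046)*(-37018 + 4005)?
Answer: 63450986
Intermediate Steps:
a = 33124 (a = (-182)² = 33124)
(a - 35046)*(-37018 + 4005) = (33124 - 35046)*(-37018 + 4005) = -1922*(-33013) = 63450986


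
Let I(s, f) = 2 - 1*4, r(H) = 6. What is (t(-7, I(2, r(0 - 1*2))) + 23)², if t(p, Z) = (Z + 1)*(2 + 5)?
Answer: 256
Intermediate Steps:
I(s, f) = -2 (I(s, f) = 2 - 4 = -2)
t(p, Z) = 7 + 7*Z (t(p, Z) = (1 + Z)*7 = 7 + 7*Z)
(t(-7, I(2, r(0 - 1*2))) + 23)² = ((7 + 7*(-2)) + 23)² = ((7 - 14) + 23)² = (-7 + 23)² = 16² = 256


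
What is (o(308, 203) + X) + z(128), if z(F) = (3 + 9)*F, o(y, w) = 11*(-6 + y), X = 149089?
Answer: 153947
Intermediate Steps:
o(y, w) = -66 + 11*y
z(F) = 12*F
(o(308, 203) + X) + z(128) = ((-66 + 11*308) + 149089) + 12*128 = ((-66 + 3388) + 149089) + 1536 = (3322 + 149089) + 1536 = 152411 + 1536 = 153947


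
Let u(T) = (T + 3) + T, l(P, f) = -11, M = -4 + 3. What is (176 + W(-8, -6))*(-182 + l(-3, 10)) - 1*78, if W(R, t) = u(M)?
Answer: -34239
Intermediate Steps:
M = -1
u(T) = 3 + 2*T (u(T) = (3 + T) + T = 3 + 2*T)
W(R, t) = 1 (W(R, t) = 3 + 2*(-1) = 3 - 2 = 1)
(176 + W(-8, -6))*(-182 + l(-3, 10)) - 1*78 = (176 + 1)*(-182 - 11) - 1*78 = 177*(-193) - 78 = -34161 - 78 = -34239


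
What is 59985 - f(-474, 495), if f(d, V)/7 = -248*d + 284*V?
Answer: -1746939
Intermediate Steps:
f(d, V) = -1736*d + 1988*V (f(d, V) = 7*(-248*d + 284*V) = -1736*d + 1988*V)
59985 - f(-474, 495) = 59985 - (-1736*(-474) + 1988*495) = 59985 - (822864 + 984060) = 59985 - 1*1806924 = 59985 - 1806924 = -1746939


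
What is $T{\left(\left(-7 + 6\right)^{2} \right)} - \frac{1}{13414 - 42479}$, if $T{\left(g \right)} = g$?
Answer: $\frac{29066}{29065} \approx 1.0$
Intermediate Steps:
$T{\left(\left(-7 + 6\right)^{2} \right)} - \frac{1}{13414 - 42479} = \left(-7 + 6\right)^{2} - \frac{1}{13414 - 42479} = \left(-1\right)^{2} - \frac{1}{-29065} = 1 - - \frac{1}{29065} = 1 + \frac{1}{29065} = \frac{29066}{29065}$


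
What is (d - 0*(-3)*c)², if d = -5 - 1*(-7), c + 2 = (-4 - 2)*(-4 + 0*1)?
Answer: 4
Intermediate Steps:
c = 22 (c = -2 + (-4 - 2)*(-4 + 0*1) = -2 - 6*(-4 + 0) = -2 - 6*(-4) = -2 + 24 = 22)
d = 2 (d = -5 + 7 = 2)
(d - 0*(-3)*c)² = (2 - 0*(-3)*22)² = (2 - 0*22)² = (2 - 1*0)² = (2 + 0)² = 2² = 4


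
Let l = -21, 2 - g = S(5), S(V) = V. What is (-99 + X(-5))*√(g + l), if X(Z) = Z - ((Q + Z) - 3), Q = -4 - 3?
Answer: -178*I*√6 ≈ -436.01*I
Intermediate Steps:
g = -3 (g = 2 - 1*5 = 2 - 5 = -3)
Q = -7
X(Z) = 10 (X(Z) = Z - ((-7 + Z) - 3) = Z - (-10 + Z) = Z + (10 - Z) = 10)
(-99 + X(-5))*√(g + l) = (-99 + 10)*√(-3 - 21) = -178*I*√6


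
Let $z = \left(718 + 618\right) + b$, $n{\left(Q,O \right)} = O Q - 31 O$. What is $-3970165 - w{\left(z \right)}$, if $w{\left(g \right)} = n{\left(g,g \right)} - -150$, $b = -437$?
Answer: $-4750647$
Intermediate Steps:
$n{\left(Q,O \right)} = - 31 O + O Q$
$z = 899$ ($z = \left(718 + 618\right) - 437 = 1336 - 437 = 899$)
$w{\left(g \right)} = 150 + g \left(-31 + g\right)$ ($w{\left(g \right)} = g \left(-31 + g\right) - -150 = g \left(-31 + g\right) + 150 = 150 + g \left(-31 + g\right)$)
$-3970165 - w{\left(z \right)} = -3970165 - \left(150 + 899 \left(-31 + 899\right)\right) = -3970165 - \left(150 + 899 \cdot 868\right) = -3970165 - \left(150 + 780332\right) = -3970165 - 780482 = -4750647$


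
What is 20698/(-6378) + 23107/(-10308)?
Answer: -20040635/3652468 ≈ -5.4869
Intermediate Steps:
20698/(-6378) + 23107/(-10308) = 20698*(-1/6378) + 23107*(-1/10308) = -10349/3189 - 23107/10308 = -20040635/3652468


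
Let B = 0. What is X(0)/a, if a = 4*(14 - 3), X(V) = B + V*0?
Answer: 0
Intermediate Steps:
X(V) = 0 (X(V) = 0 + V*0 = 0 + 0 = 0)
a = 44 (a = 4*11 = 44)
X(0)/a = 0/44 = 0*(1/44) = 0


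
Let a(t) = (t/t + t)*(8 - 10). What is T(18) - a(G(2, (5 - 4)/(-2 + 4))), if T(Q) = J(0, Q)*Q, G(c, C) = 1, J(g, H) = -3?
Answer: -50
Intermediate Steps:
T(Q) = -3*Q
a(t) = -2 - 2*t (a(t) = (1 + t)*(-2) = -2 - 2*t)
T(18) - a(G(2, (5 - 4)/(-2 + 4))) = -3*18 - (-2 - 2*1) = -54 - (-2 - 2) = -54 - 1*(-4) = -54 + 4 = -50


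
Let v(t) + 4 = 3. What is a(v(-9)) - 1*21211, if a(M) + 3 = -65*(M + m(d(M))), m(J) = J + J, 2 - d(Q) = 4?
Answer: -20889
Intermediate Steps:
v(t) = -1 (v(t) = -4 + 3 = -1)
d(Q) = -2 (d(Q) = 2 - 1*4 = 2 - 4 = -2)
m(J) = 2*J
a(M) = 257 - 65*M (a(M) = -3 - 65*(M + 2*(-2)) = -3 - 65*(M - 4) = -3 - 65*(-4 + M) = -3 + (260 - 65*M) = 257 - 65*M)
a(v(-9)) - 1*21211 = (257 - 65*(-1)) - 1*21211 = (257 + 65) - 21211 = 322 - 21211 = -20889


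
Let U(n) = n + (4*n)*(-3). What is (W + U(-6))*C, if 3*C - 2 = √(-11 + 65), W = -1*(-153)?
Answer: 146 + 219*√6 ≈ 682.44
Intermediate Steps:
U(n) = -11*n (U(n) = n - 12*n = -11*n)
W = 153
C = ⅔ + √6 (C = ⅔ + √(-11 + 65)/3 = ⅔ + √54/3 = ⅔ + (3*√6)/3 = ⅔ + √6 ≈ 3.1162)
(W + U(-6))*C = (153 - 11*(-6))*(⅔ + √6) = (153 + 66)*(⅔ + √6) = 219*(⅔ + √6) = 146 + 219*√6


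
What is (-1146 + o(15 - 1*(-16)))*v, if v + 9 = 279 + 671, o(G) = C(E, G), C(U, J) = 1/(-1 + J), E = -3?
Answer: -32350639/30 ≈ -1.0784e+6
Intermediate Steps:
o(G) = 1/(-1 + G)
v = 941 (v = -9 + (279 + 671) = -9 + 950 = 941)
(-1146 + o(15 - 1*(-16)))*v = (-1146 + 1/(-1 + (15 - 1*(-16))))*941 = (-1146 + 1/(-1 + (15 + 16)))*941 = (-1146 + 1/(-1 + 31))*941 = (-1146 + 1/30)*941 = -34379/30*941 = -32350639/30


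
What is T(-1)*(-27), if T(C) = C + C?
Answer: 54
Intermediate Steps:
T(C) = 2*C
T(-1)*(-27) = (2*(-1))*(-27) = -2*(-27) = 54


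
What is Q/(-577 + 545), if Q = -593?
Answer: 593/32 ≈ 18.531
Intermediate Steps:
Q/(-577 + 545) = -593/(-577 + 545) = -593/(-32) = -593*(-1/32) = 593/32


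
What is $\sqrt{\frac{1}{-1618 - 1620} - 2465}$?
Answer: $\frac{i \sqrt{25844650698}}{3238} \approx 49.649 i$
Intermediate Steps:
$\sqrt{\frac{1}{-1618 - 1620} - 2465} = \sqrt{\frac{1}{-3238} - 2465} = \sqrt{- \frac{1}{3238} - 2465} = \sqrt{- \frac{7981671}{3238}} = \frac{i \sqrt{25844650698}}{3238}$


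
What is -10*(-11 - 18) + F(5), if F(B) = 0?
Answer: 290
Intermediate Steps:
-10*(-11 - 18) + F(5) = -10*(-11 - 18) + 0 = -10*(-29) + 0 = 290 + 0 = 290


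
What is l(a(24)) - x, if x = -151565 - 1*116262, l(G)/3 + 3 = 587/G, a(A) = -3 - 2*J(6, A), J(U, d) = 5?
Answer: 3479873/13 ≈ 2.6768e+5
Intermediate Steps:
a(A) = -13 (a(A) = -3 - 2*5 = -3 - 10 = -13)
l(G) = -9 + 1761/G (l(G) = -9 + 3*(587/G) = -9 + 1761/G)
x = -267827 (x = -151565 - 116262 = -267827)
l(a(24)) - x = (-9 + 1761/(-13)) - 1*(-267827) = (-9 + 1761*(-1/13)) + 267827 = (-9 - 1761/13) + 267827 = -1878/13 + 267827 = 3479873/13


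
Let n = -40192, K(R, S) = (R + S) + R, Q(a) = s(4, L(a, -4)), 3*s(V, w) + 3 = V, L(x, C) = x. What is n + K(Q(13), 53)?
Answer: -120415/3 ≈ -40138.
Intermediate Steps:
s(V, w) = -1 + V/3
Q(a) = ⅓ (Q(a) = -1 + (⅓)*4 = -1 + 4/3 = ⅓)
K(R, S) = S + 2*R
n + K(Q(13), 53) = -40192 + (53 + 2*(⅓)) = -40192 + (53 + ⅔) = -40192 + 161/3 = -120415/3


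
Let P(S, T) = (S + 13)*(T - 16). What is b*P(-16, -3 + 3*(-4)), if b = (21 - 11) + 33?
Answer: 3999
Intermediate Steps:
P(S, T) = (-16 + T)*(13 + S) (P(S, T) = (13 + S)*(-16 + T) = (-16 + T)*(13 + S))
b = 43 (b = 10 + 33 = 43)
b*P(-16, -3 + 3*(-4)) = 43*(-208 - 16*(-16) + 13*(-3 + 3*(-4)) - 16*(-3 + 3*(-4))) = 43*(-208 + 256 + 13*(-3 - 12) - 16*(-3 - 12)) = 43*(-208 + 256 + 13*(-15) - 16*(-15)) = 43*(-208 + 256 - 195 + 240) = 43*93 = 3999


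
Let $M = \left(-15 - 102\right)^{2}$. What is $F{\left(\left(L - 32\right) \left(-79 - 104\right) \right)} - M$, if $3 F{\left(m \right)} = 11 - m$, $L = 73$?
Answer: $- \frac{33553}{3} \approx -11184.0$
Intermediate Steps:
$F{\left(m \right)} = \frac{11}{3} - \frac{m}{3}$ ($F{\left(m \right)} = \frac{11 - m}{3} = \frac{11}{3} - \frac{m}{3}$)
$M = 13689$ ($M = \left(-117\right)^{2} = 13689$)
$F{\left(\left(L - 32\right) \left(-79 - 104\right) \right)} - M = \left(\frac{11}{3} - \frac{\left(73 - 32\right) \left(-79 - 104\right)}{3}\right) - 13689 = \left(\frac{11}{3} - \frac{41 \left(-183\right)}{3}\right) - 13689 = \left(\frac{11}{3} - -2501\right) - 13689 = \left(\frac{11}{3} + 2501\right) - 13689 = \frac{7514}{3} - 13689 = - \frac{33553}{3}$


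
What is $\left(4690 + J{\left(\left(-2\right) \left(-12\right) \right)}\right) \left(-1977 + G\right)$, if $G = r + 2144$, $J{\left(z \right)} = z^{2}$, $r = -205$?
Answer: $-200108$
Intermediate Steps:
$G = 1939$ ($G = -205 + 2144 = 1939$)
$\left(4690 + J{\left(\left(-2\right) \left(-12\right) \right)}\right) \left(-1977 + G\right) = \left(4690 + \left(\left(-2\right) \left(-12\right)\right)^{2}\right) \left(-1977 + 1939\right) = \left(4690 + 24^{2}\right) \left(-38\right) = \left(4690 + 576\right) \left(-38\right) = 5266 \left(-38\right) = -200108$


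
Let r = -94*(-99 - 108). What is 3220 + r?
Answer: 22678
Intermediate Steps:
r = 19458 (r = -94*(-207) = 19458)
3220 + r = 3220 + 19458 = 22678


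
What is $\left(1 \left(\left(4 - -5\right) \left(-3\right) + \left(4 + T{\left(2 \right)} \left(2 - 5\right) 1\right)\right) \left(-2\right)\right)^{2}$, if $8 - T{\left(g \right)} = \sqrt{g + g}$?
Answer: $6724$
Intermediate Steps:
$T{\left(g \right)} = 8 - \sqrt{2} \sqrt{g}$ ($T{\left(g \right)} = 8 - \sqrt{g + g} = 8 - \sqrt{2 g} = 8 - \sqrt{2} \sqrt{g}$)
$\left(1 \left(\left(4 - -5\right) \left(-3\right) + \left(4 + T{\left(2 \right)} \left(2 - 5\right) 1\right)\right) \left(-2\right)\right)^{2} = \left(1 \left(\left(4 - -5\right) \left(-3\right) + \left(4 + \left(8 - \sqrt{2} \sqrt{2}\right) \left(2 - 5\right) 1\right)\right) \left(-2\right)\right)^{2} = \left(1 \left(\left(4 + 5\right) \left(-3\right) + \left(4 + \left(8 - 2\right) \left(-3\right) 1\right)\right) \left(-2\right)\right)^{2} = \left(1 \left(9 \left(-3\right) + \left(4 + 6 \left(-3\right) 1\right)\right) \left(-2\right)\right)^{2} = \left(1 \left(-27 + \left(4 - 18\right)\right) \left(-2\right)\right)^{2} = \left(1 \left(-27 - 14\right) \left(-2\right)\right)^{2} = \left(1 \left(-41\right) \left(-2\right)\right)^{2} = \left(\left(-41\right) \left(-2\right)\right)^{2} = 82^{2} = 6724$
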